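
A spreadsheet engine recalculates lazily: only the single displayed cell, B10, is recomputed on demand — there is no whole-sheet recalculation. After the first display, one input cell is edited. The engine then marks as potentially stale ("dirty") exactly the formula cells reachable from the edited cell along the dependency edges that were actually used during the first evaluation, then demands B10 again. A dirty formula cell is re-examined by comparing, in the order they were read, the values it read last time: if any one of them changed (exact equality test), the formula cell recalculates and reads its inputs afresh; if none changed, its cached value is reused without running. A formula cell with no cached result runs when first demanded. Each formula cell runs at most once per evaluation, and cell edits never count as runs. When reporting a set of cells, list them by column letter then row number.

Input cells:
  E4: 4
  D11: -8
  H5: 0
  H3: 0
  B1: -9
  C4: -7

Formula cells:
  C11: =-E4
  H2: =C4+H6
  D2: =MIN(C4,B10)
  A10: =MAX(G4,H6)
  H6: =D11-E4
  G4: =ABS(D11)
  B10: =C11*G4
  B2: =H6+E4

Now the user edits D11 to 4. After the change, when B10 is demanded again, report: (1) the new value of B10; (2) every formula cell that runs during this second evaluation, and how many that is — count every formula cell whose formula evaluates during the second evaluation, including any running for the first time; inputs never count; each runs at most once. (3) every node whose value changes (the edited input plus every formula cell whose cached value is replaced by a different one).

New value of B10: -16.
Formula cells that run: B10, G4 — 2 in total.
Values that change: B10, D11, G4.

First evaluation (everything demanded from the output):
  C11 = -(4) = -4
  G4 = ABS(-8) = 8
  B10 = -4 * 8 = -32

Propagation after the edit:
  G4: runs — D11 -8->4; result 4.
  B10: runs — G4 8->4; result -16.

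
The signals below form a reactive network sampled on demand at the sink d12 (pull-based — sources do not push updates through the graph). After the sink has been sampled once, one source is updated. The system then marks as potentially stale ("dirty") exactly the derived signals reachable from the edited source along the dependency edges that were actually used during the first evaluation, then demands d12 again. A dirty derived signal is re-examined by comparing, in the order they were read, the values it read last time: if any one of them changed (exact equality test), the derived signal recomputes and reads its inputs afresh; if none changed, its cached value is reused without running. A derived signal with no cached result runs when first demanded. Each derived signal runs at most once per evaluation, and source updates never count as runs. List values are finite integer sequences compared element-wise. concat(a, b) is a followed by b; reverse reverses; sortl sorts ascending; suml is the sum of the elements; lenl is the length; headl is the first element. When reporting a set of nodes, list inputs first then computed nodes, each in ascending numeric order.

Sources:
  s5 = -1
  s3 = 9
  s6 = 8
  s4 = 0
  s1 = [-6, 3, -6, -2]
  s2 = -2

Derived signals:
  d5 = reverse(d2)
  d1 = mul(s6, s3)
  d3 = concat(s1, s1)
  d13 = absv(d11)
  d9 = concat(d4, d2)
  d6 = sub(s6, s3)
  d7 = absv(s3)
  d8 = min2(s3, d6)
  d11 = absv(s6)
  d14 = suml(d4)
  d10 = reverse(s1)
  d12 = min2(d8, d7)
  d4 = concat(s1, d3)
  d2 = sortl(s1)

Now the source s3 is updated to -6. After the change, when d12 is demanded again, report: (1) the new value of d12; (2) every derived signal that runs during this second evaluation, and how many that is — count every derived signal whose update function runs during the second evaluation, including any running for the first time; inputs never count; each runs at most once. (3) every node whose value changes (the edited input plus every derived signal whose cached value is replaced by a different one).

Initial pass — values computed on the first demand:
  d6 = sub(8, 9) = -1
  d7 = absv(9) = 9
  d8 = min2(9, -1) = -1
  d12 = min2(-1, 9) = -1

Second demand — change propagation:
  d6: re-runs because s3 9->-6; new result 14.
  d7: re-runs because s3 9->-6; new result 6.
  d8: re-runs because s3 9->-6; d6 -1->14; new result -6.
  d12: re-runs because d8 -1->-6; d7 9->6; new result -6.

d12 now evaluates to -6.
Run set: d6, d7, d8, d12 (4 run).
Changed values: s3, d6, d7, d8, d12.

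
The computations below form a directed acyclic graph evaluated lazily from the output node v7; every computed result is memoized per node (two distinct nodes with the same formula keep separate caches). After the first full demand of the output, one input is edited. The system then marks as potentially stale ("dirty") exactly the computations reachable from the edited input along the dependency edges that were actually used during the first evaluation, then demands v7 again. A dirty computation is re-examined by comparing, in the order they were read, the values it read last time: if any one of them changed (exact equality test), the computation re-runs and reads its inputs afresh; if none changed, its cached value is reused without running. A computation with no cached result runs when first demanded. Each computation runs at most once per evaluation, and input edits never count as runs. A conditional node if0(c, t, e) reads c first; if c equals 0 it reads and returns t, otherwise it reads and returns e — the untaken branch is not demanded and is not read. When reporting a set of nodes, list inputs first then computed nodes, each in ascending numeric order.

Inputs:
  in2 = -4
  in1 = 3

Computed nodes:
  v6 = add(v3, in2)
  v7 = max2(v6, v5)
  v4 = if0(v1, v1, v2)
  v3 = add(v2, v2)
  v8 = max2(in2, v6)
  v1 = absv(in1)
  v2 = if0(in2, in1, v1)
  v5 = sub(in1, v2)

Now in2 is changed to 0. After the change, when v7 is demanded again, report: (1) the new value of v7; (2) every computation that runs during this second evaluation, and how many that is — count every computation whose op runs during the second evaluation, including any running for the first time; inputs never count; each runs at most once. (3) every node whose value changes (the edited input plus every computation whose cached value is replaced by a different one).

Demanding v7 again yields 6.
3 computations run: v2, v6, v7.
The nodes whose values change: in2, v6, v7.
Note where the cutoff bites: v3 is checked, finds nothing changed, and keeps its cache.

First demand of the output computes:
  v1 = absv(3) = 3
  v2 = if0(in2=-4 -> else branch v1) = 3
  v3 = add(3, 3) = 6
  v5 = sub(3, 3) = 0
  v6 = add(6, -4) = 2
  v7 = max2(2, 0) = 2

After the edit, cleaning proceeds:
  v2: a read changed (in2 -4->0) — executes, giving 3 — identical to its old value.
  v3: dirty, but its reads are unchanged (v2 unchanged, v2 unchanged); cached 6 stands.
  v5: dirty, but its reads are unchanged (in1 unchanged, v2 unchanged); cached 0 stands.
  v6: a read changed (in2 -4->0) — executes, giving 6.
  v7: a read changed (v6 2->6) — executes, giving 6.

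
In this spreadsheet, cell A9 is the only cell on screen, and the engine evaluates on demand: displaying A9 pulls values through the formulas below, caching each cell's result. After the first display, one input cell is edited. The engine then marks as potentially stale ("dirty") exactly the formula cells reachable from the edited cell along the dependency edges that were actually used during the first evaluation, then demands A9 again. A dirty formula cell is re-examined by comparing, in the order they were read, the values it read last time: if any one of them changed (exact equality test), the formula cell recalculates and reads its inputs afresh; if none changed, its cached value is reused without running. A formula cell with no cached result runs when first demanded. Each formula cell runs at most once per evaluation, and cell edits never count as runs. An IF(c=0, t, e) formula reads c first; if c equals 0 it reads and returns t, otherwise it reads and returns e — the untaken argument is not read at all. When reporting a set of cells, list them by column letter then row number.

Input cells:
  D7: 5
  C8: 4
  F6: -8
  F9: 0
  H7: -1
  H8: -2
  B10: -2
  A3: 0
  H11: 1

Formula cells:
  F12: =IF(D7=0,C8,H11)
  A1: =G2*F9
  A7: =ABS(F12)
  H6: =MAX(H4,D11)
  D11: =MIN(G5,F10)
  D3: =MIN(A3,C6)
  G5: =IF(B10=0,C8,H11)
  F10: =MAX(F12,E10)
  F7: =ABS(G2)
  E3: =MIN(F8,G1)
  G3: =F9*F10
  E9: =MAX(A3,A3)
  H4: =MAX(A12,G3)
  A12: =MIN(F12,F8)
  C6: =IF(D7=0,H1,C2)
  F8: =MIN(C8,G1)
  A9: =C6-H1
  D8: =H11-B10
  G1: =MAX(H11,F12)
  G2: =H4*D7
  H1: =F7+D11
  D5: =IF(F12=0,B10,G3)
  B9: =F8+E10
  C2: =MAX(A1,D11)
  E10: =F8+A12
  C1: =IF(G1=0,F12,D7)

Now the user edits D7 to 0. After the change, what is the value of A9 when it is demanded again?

Initial pass — values computed on the first demand:
  F12 = IF(D7=0: D7=5 -> else branch H11) = 1
  G1 = MAX(1, 1) = 1
  F8 = MIN(4, 1) = 1
  A12 = MIN(1, 1) = 1
  E10 = 1 + 1 = 2
  F10 = MAX(1, 2) = 2
  G3 = 0 * 2 = 0
  G5 = IF(B10=0: B10=-2 -> else branch H11) = 1
  D11 = MIN(1, 2) = 1
  H4 = MAX(1, 0) = 1
  G2 = 1 * 5 = 5
  A1 = 5 * 0 = 0
  C2 = MAX(0, 1) = 1
  F7 = ABS(5) = 5
  H1 = 5 + 1 = 6
  C6 = IF(D7=0: D7=5 -> else branch C2) = 1
  A9 = 1 - 6 = -5

Second demand — change propagation:
  F12: re-runs because D7 5->0; new result 4.
  G1: re-runs because F12 1->4; new result 4.
  F8: re-runs because G1 1->4; new result 4.
  A12: re-runs because F12 1->4; F8 1->4; new result 4.
  E10: re-runs because F8 1->4; A12 1->4; new result 8.
  F10: re-runs because F12 1->4; E10 2->8; new result 8.
  D11: re-runs because F10 2->8; new result 1 (unchanged).
  G3: re-runs because F10 2->8; new result 0 (unchanged).
  H4: re-runs because A12 1->4; new result 4.
  G2: re-runs because H4 1->4; D7 5->0; new result 0.
  A1: dirty yet unreached — the second evaluation never asks for it.
  C2: dirty yet unreached — the second evaluation never asks for it.
  F7: re-runs because G2 5->0; new result 0.
  H1: re-runs because F7 5->0; new result 1.
  C6: re-runs because D7 5->0; new result 1 (unchanged).
  A9: re-runs because H1 6->1; new result 0.

The important point: the flipped condition redirects demand; A1, C2 are left stale, never re-checked.

A9 now evaluates to 0.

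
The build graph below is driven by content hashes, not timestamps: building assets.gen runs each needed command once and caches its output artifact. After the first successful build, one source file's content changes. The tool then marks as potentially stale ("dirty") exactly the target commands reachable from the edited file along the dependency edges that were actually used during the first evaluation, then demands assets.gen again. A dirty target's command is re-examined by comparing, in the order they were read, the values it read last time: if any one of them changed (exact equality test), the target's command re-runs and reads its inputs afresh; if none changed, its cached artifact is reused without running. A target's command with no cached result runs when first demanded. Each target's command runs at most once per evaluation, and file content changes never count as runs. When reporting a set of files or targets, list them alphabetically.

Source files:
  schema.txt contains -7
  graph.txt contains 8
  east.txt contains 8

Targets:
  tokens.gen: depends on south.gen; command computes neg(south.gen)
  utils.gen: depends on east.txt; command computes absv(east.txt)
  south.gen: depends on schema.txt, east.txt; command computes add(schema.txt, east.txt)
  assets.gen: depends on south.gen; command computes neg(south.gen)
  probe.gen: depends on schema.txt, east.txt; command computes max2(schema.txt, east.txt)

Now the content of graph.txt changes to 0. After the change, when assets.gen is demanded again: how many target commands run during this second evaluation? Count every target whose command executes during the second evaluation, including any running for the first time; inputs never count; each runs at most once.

Initial pass — values computed on the first demand:
  south.gen = add(-7, 8) = 1
  assets.gen = neg(1) = -1

Second demand — change propagation:
  no demanded computation ever read graph.txt, so the edit dirties nothing and nothing runs.

The important point: nothing the output needs ever reads graph.txt, so the edit is invisible to it.

Run set: none (0 run).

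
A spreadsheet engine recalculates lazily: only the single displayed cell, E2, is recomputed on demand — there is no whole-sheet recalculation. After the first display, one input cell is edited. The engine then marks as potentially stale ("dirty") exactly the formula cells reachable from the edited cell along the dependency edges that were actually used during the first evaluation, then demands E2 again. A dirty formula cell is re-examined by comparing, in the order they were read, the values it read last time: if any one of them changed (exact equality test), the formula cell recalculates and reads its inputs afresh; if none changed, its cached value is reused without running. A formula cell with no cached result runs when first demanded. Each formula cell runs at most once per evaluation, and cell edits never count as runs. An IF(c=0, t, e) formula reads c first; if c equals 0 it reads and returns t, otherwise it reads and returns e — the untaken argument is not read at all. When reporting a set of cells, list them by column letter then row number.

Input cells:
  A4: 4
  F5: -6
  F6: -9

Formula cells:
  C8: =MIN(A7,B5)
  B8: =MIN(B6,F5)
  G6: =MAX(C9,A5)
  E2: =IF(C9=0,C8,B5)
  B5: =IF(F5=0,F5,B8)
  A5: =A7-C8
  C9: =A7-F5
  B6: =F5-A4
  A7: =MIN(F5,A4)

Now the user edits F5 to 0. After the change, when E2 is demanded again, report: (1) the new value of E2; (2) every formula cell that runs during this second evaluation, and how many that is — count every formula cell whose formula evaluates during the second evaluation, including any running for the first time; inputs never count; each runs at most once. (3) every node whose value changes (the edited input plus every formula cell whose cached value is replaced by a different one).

New value of E2: 0.
Formula cells that run: A7, B5, C8, C9, E2 — 5 in total.
Values that change: A7, B5, C8, E2, F5.
Key observation: a condition flipped, so demand moved to the other branch — B6, B8 are never re-examined.

First evaluation (everything demanded from the output):
  A7 = MIN(-6, 4) = -6
  B6 = -6 - 4 = -10
  B8 = MIN(-10, -6) = -10
  B5 = IF(F5=0: F5=-6 -> else branch B8) = -10
  C8 = MIN(-6, -10) = -10
  C9 = -6 - -6 = 0
  E2 = IF(C9=0: C9=0 -> then branch C8) = -10

Propagation after the edit:
  A7: runs — F5 -6->0; result 0.
  B6: marked dirty but never re-examined — demand shifted away from it.
  B8: marked dirty but never re-examined — demand shifted away from it.
  B5: runs — F5 -6->0; result 0.
  C8: runs — A7 -6->0; B5 -10->0; result 0.
  C9: runs — A7 -6->0; F5 -6->0; result 0 (same value as before).
  E2: runs — C8 -10->0; result 0.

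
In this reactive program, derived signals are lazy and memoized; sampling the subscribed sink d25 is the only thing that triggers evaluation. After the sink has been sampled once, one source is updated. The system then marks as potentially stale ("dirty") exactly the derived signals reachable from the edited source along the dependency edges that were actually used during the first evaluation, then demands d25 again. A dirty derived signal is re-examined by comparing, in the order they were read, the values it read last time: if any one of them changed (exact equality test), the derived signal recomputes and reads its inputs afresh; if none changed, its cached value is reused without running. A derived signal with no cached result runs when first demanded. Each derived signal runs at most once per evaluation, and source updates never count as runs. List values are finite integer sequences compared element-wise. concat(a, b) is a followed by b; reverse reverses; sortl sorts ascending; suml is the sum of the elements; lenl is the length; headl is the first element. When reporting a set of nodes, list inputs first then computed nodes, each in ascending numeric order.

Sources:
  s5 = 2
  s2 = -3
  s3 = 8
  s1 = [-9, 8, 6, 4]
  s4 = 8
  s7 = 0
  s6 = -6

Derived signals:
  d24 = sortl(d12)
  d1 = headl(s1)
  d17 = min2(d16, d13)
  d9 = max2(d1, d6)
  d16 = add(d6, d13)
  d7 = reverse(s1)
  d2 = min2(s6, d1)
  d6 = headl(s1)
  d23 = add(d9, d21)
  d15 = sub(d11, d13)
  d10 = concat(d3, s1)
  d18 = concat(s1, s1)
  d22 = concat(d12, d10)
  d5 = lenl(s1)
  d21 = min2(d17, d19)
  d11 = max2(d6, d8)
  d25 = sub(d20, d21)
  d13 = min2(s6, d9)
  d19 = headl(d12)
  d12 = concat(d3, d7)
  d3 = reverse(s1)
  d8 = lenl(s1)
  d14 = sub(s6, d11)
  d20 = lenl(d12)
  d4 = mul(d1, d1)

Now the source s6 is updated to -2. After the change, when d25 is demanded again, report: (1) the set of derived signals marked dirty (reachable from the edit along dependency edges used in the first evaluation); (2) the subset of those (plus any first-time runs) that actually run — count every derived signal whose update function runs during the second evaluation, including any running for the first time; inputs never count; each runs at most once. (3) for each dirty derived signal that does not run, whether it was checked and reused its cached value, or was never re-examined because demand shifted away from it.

The edit dirties: d13, d16, d17, d21, d25.
1 derived signals run: d13.
Cache hits after checking: d16, d17, d21, d25.
Note the absorption at d13: it re-runs yet its value is the same, leaving the output's value untouched.

First demand of the output computes:
  d1 = headl([-9, 8, 6, 4]) = -9
  d3 = reverse([-9, 8, 6, 4]) = [4, 6, 8, -9]
  d6 = headl([-9, 8, 6, 4]) = -9
  d7 = reverse([-9, 8, 6, 4]) = [4, 6, 8, -9]
  d9 = max2(-9, -9) = -9
  d12 = concat([4, 6, 8, -9], [4, 6, 8, -9]) = [4, 6, 8, -9, 4, 6, 8, -9]
  d13 = min2(-6, -9) = -9
  d16 = add(-9, -9) = -18
  d17 = min2(-18, -9) = -18
  d19 = headl([4, 6, 8, -9, 4, 6, 8, -9]) = 4
  d20 = lenl([4, 6, 8, -9, 4, 6, 8, -9]) = 8
  d21 = min2(-18, 4) = -18
  d25 = sub(8, -18) = 26

After the edit, cleaning proceeds:
  d13: a read changed (s6 -6->-2) — executes, giving -9 — identical to its old value.
  d16: dirty, but its reads are unchanged (d6 unchanged, d13 unchanged); cached -18 stands.
  d17: dirty, but its reads are unchanged (d16 unchanged, d13 unchanged); cached -18 stands.
  d21: dirty, but its reads are unchanged (d17 unchanged, d19 unchanged); cached -18 stands.
  d25: dirty, but its reads are unchanged (d20 unchanged, d21 unchanged); cached 26 stands.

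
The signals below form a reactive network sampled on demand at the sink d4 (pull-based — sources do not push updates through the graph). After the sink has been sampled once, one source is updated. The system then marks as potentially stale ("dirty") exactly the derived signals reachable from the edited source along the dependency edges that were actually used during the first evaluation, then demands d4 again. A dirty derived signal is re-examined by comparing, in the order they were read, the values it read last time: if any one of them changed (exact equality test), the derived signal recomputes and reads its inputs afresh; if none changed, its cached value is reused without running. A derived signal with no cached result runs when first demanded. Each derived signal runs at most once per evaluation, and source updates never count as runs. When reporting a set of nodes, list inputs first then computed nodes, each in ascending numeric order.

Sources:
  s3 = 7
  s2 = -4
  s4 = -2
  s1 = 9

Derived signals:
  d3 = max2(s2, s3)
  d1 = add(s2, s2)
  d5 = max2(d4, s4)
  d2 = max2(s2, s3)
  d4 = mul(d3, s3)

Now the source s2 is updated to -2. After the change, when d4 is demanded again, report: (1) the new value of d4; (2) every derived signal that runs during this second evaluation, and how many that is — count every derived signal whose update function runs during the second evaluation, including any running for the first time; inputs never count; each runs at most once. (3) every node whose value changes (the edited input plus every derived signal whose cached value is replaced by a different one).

Initial pass — values computed on the first demand:
  d3 = max2(-4, 7) = 7
  d4 = mul(7, 7) = 49

Second demand — change propagation:
  d3: re-runs because s2 -4->-2; new result 7 (unchanged).
  d4: re-examined; everything it read last time is the same (d3 unchanged, s3 unchanged) — cache 49 kept, no run.

The important point: d3 recomputes to an identical value, and the output ends up unchanged.

d4 now evaluates to 49.
Run set: d3 (1 run).
Changed values: s2.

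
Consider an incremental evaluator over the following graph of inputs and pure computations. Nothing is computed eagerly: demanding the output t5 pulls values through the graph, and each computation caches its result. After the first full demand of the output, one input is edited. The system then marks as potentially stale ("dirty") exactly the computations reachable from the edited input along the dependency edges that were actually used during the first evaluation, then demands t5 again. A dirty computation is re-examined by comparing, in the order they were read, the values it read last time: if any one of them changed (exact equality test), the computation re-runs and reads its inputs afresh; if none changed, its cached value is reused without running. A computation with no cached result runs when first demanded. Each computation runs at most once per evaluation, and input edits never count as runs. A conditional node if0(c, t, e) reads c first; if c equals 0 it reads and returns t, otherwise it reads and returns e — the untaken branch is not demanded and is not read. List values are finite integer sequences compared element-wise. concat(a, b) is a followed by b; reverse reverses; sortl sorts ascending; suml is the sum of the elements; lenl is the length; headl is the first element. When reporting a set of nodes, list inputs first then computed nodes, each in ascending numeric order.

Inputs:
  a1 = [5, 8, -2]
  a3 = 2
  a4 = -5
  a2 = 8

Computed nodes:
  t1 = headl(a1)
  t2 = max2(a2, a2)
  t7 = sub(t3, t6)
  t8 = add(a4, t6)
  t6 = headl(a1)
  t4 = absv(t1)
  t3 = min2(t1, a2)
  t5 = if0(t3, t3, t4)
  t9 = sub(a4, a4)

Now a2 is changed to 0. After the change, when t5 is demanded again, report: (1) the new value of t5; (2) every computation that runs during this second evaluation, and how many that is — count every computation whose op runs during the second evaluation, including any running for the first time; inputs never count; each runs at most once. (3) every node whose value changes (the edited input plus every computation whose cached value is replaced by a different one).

Initial pass — values computed on the first demand:
  t1 = headl([5, 8, -2]) = 5
  t3 = min2(5, 8) = 5
  t4 = absv(5) = 5
  t5 = if0(t3=5 -> else branch t4) = 5

Second demand — change propagation:
  t3: re-runs because a2 8->0; new result 0.
  t5: re-runs because t3 5->0; new result 0.

t5 now evaluates to 0.
Run set: t3, t5 (2 run).
Changed values: a2, t3, t5.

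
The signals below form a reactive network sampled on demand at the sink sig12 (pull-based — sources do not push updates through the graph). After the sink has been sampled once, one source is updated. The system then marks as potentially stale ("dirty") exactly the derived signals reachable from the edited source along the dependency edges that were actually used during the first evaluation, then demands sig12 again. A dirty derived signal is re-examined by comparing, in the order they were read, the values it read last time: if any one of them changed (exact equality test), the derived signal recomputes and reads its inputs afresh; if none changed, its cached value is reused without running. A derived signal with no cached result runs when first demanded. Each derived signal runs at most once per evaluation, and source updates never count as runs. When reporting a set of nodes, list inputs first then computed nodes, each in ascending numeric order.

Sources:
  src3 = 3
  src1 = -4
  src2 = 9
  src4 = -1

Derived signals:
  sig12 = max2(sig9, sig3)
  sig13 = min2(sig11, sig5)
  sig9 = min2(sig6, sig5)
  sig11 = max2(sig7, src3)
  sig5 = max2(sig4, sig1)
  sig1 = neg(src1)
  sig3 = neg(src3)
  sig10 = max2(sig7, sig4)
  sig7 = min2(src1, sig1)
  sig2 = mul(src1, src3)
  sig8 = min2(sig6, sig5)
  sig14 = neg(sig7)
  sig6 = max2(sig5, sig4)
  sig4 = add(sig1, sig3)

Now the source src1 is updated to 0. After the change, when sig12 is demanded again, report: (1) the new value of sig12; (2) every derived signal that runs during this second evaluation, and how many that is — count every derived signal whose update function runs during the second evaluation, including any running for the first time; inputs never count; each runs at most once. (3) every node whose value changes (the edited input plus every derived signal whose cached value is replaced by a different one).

sig12 now evaluates to 0.
Run set: sig1, sig4, sig5, sig6, sig9, sig12 (6 run).
Changed values: src1, sig1, sig4, sig5, sig6, sig9, sig12.

Initial pass — values computed on the first demand:
  sig1 = neg(-4) = 4
  sig3 = neg(3) = -3
  sig4 = add(4, -3) = 1
  sig5 = max2(1, 4) = 4
  sig6 = max2(4, 1) = 4
  sig9 = min2(4, 4) = 4
  sig12 = max2(4, -3) = 4

Second demand — change propagation:
  sig1: re-runs because src1 -4->0; new result 0.
  sig4: re-runs because sig1 4->0; new result -3.
  sig5: re-runs because sig4 1->-3; sig1 4->0; new result 0.
  sig6: re-runs because sig5 4->0; sig4 1->-3; new result 0.
  sig9: re-runs because sig6 4->0; sig5 4->0; new result 0.
  sig12: re-runs because sig9 4->0; new result 0.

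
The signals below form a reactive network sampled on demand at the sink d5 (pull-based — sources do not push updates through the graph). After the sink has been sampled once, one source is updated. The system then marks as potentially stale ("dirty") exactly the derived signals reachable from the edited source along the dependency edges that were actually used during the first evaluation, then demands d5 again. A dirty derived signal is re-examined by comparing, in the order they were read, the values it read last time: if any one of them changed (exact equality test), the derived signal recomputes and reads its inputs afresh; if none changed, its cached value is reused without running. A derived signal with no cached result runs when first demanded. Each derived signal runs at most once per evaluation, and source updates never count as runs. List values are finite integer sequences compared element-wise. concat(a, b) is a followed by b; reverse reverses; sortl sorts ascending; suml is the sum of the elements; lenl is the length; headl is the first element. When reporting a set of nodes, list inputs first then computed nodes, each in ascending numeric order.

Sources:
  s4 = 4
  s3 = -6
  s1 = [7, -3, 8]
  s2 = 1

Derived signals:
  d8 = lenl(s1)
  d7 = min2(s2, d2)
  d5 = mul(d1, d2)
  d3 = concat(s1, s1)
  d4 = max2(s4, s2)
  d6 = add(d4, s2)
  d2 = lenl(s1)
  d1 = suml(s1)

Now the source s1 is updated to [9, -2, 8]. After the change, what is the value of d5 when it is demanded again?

d5 now evaluates to 45.

Initial pass — values computed on the first demand:
  d1 = suml([7, -3, 8]) = 12
  d2 = lenl([7, -3, 8]) = 3
  d5 = mul(12, 3) = 36

Second demand — change propagation:
  d1: re-runs because s1 [7, -3, 8]->[9, -2, 8]; new result 15.
  d2: re-runs because s1 [7, -3, 8]->[9, -2, 8]; new result 3 (unchanged).
  d5: re-runs because d1 12->15; new result 45.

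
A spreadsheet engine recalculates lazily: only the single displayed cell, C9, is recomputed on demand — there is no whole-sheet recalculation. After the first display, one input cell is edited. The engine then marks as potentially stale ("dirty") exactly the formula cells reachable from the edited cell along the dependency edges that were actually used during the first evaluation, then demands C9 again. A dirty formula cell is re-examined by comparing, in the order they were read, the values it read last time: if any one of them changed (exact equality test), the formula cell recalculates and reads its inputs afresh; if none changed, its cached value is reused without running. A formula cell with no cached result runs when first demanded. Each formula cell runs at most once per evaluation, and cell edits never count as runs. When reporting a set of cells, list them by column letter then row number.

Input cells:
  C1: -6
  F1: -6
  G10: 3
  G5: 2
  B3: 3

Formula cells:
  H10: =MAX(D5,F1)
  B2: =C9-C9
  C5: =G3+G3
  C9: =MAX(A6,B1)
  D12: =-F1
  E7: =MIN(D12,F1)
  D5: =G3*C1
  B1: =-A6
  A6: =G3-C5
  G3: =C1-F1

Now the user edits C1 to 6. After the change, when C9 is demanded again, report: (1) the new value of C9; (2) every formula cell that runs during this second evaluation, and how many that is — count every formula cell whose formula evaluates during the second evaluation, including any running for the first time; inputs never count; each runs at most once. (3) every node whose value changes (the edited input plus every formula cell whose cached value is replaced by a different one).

First evaluation (everything demanded from the output):
  G3 = -6 - -6 = 0
  C5 = 0 + 0 = 0
  A6 = 0 - 0 = 0
  B1 = -(0) = 0
  C9 = MAX(0, 0) = 0

Propagation after the edit:
  G3: runs — C1 -6->6; result 12.
  C5: runs — G3 0->12; G3 0->12; result 24.
  A6: runs — G3 0->12; C5 0->24; result -12.
  B1: runs — A6 0->-12; result 12.
  C9: runs — A6 0->-12; B1 0->12; result 12.

New value of C9: 12.
Formula cells that run: A6, B1, C5, C9, G3 — 5 in total.
Values that change: A6, B1, C1, C5, C9, G3.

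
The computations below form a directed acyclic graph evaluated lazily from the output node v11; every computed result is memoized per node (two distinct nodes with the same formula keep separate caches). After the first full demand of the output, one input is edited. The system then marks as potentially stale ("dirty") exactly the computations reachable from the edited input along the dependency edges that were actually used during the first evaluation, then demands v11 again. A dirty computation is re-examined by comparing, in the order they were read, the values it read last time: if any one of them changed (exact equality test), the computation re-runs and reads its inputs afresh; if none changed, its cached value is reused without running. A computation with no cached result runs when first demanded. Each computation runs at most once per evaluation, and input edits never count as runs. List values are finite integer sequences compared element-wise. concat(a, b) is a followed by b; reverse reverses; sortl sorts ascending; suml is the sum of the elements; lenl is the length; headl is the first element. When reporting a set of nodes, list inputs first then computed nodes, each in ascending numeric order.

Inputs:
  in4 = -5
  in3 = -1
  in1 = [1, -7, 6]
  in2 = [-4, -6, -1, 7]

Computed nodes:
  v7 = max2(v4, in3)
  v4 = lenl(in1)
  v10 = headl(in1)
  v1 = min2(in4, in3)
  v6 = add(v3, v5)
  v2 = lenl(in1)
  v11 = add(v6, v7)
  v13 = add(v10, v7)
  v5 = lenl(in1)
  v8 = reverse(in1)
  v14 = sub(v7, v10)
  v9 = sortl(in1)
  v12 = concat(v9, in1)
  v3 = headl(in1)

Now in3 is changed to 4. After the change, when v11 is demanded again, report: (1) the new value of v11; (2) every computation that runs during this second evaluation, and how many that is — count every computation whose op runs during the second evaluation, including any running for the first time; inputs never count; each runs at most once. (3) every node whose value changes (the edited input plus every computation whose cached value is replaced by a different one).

First demand of the output computes:
  v3 = headl([1, -7, 6]) = 1
  v4 = lenl([1, -7, 6]) = 3
  v5 = lenl([1, -7, 6]) = 3
  v6 = add(1, 3) = 4
  v7 = max2(3, -1) = 3
  v11 = add(4, 3) = 7

After the edit, cleaning proceeds:
  v7: a read changed (in3 -1->4) — executes, giving 4.
  v11: a read changed (v7 3->4) — executes, giving 8.

Demanding v11 again yields 8.
2 computations run: v7, v11.
The nodes whose values change: in3, v7, v11.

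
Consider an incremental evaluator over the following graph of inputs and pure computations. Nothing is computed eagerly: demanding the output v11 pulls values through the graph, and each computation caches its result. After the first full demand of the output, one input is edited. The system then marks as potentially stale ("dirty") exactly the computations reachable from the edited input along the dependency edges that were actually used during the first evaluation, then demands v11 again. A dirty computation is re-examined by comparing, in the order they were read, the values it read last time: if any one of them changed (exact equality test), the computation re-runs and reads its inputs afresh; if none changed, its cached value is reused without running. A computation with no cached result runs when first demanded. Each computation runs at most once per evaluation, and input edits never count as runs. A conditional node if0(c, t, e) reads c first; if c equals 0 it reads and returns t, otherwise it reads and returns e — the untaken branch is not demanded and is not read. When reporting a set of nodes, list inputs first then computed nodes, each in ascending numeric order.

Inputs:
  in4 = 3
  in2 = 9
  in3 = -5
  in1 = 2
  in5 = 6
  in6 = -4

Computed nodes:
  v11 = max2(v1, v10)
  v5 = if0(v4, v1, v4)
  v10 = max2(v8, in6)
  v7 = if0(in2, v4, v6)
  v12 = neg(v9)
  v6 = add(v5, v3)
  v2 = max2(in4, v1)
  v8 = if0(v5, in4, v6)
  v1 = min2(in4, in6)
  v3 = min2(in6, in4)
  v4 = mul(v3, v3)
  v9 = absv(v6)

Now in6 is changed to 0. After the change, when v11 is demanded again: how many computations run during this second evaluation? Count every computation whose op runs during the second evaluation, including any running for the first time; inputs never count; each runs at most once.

Initial pass — values computed on the first demand:
  v1 = min2(3, -4) = -4
  v3 = min2(-4, 3) = -4
  v4 = mul(-4, -4) = 16
  v5 = if0(v4=16 -> else branch v4) = 16
  v6 = add(16, -4) = 12
  v8 = if0(v5=16 -> else branch v6) = 12
  v10 = max2(12, -4) = 12
  v11 = max2(-4, 12) = 12

Second demand — change propagation:
  v1: re-runs because in6 -4->0; new result 0.
  v3: re-runs because in6 -4->0; new result 0.
  v4: re-runs because v3 -4->0; v3 -4->0; new result 0.
  v5: re-runs because v4 16->0; v4 16->0; new result 0.
  v6: dirty yet unreached — the second evaluation never asks for it.
  v8: re-runs because v5 16->0; new result 3.
  v10: re-runs because v8 12->3; in6 -4->0; new result 3.
  v11: re-runs because v1 -4->0; v10 12->3; new result 3.

The important point: the flipped condition redirects demand; v6 is left stale, never re-checked.

Run set: v1, v3, v4, v5, v8, v10, v11 (7 run).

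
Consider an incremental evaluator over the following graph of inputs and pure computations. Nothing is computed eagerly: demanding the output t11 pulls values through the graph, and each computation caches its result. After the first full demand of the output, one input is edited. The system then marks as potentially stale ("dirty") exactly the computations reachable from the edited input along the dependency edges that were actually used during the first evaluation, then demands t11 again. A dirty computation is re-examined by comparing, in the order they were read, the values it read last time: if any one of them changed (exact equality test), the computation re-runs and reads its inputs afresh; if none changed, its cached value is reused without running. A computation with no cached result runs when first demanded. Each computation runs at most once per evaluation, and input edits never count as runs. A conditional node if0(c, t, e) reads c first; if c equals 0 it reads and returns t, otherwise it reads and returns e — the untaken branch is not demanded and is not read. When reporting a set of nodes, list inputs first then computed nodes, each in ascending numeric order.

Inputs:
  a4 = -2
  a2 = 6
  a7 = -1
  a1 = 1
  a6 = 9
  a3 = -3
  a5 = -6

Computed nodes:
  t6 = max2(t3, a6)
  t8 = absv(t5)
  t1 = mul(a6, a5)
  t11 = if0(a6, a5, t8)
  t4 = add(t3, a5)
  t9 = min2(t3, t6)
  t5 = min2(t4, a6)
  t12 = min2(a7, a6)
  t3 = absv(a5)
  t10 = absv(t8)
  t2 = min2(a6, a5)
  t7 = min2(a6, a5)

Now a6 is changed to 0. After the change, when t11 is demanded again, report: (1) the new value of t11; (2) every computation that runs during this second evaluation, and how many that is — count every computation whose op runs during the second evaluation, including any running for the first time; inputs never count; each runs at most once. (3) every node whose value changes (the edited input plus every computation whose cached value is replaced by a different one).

t11 now evaluates to -6.
Run set: t11 (1 run).
Changed values: a6, t11.
The important point: the flipped condition redirects demand; t5, t8 are left stale, never re-checked.

Initial pass — values computed on the first demand:
  t3 = absv(-6) = 6
  t4 = add(6, -6) = 0
  t5 = min2(0, 9) = 0
  t8 = absv(0) = 0
  t11 = if0(a6=9 -> else branch t8) = 0

Second demand — change propagation:
  t5: dirty yet unreached — the second evaluation never asks for it.
  t8: dirty yet unreached — the second evaluation never asks for it.
  t11: re-runs because a6 9->0; new result -6.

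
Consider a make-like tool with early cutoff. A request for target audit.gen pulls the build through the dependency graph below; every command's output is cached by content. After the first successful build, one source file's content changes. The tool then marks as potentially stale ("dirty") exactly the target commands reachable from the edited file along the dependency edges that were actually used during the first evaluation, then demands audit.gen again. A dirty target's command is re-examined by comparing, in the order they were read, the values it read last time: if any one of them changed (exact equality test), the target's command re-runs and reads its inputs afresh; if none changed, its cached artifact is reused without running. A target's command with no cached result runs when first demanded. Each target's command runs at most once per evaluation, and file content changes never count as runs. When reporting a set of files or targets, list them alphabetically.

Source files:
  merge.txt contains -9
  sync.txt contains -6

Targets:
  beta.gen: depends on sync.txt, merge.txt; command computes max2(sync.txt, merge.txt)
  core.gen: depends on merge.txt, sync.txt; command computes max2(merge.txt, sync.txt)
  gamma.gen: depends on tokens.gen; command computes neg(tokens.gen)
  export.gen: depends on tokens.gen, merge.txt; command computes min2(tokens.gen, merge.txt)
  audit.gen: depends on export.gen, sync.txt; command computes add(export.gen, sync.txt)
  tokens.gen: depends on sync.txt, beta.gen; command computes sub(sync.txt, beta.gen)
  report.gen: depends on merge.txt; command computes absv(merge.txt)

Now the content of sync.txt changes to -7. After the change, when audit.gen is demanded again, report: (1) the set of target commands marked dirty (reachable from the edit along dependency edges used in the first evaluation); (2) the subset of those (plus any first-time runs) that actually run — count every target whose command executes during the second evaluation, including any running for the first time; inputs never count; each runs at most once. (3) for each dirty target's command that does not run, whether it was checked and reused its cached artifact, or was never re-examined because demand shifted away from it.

The edit dirties: audit.gen, beta.gen, export.gen, tokens.gen.
3 target commands run: audit.gen, beta.gen, tokens.gen.
Cache hits after checking: export.gen.
Note where the cutoff bites: export.gen is checked, finds nothing changed, and keeps its cache.

First demand of the output computes:
  beta.gen = max2(-6, -9) = -6
  tokens.gen = sub(-6, -6) = 0
  export.gen = min2(0, -9) = -9
  audit.gen = add(-9, -6) = -15

After the edit, cleaning proceeds:
  beta.gen: a read changed (sync.txt -6->-7) — executes, giving -7.
  tokens.gen: a read changed (sync.txt -6->-7; beta.gen -6->-7) — executes, giving 0 — identical to its old value.
  export.gen: dirty, but its reads are unchanged (tokens.gen unchanged, merge.txt unchanged); cached -9 stands.
  audit.gen: a read changed (sync.txt -6->-7) — executes, giving -16.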